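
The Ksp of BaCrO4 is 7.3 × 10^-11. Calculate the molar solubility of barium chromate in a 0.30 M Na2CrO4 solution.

BaCrO4(s) ⇌ Ba^2+ + CrO4^2-
Ksp = [Ba^2+][CrO4^2-]
Let s = moles of BaCrO4 that dissolve per litre. [Ba^2+] = s, [CrO4^2-] = 0.30 + s ≈ 0.30 (Ksp is small, so little additional dissolves).
Ksp ≈ s × 0.30
s = 2.4 × 10^-10 M
Check: s = 2.4 × 10^-10 ≪ 0.30, so the approximation is valid.

s = 2.4 × 10^-10 M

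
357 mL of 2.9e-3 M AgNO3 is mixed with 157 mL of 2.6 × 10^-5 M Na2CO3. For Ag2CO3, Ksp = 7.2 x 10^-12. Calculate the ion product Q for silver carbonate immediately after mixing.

Q ≈ 3.2 × 10^-11

Total volume = 357 + 157 = 514 mL.
[Ag^+] = 2.9 × 10^-3 × (357/514) = 2.01 × 10^-3 M
[CO3^2-] = 2.6 x 10^-5 × (157/514) = 7.94 × 10^-6 M
Ag2CO3(s) ⇌ 2 Ag^+ + CO3^2-, so Q = [Ag^+]^2[CO3^2-]
Q = (2.01 × 10^-3)^2(7.94 x 10^-6) = 3.2 × 10^-11
Q > Ksp, so Ag2CO3 will precipitate.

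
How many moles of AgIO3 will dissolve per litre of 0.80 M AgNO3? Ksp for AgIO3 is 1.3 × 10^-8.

AgIO3(s) ⇌ Ag^+ + IO3^-
Ksp = [Ag^+][IO3^-]
Let s be the molar solubility in this solution. [Ag^+] = 0.80 + s ≈ 0.80, [IO3^-] = s (common-ion effect: Ag^+ is already 0.80 M).
Ksp ≈ 0.80 × s
s = 1.6 × 10^-8 M
Check: s = 1.6 × 10^-8 ≪ 0.80, so the approximation is valid.

s ≈ 1.6e-8 M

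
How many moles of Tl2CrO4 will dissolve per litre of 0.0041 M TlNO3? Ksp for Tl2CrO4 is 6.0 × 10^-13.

s = 3.6e-8 M

Tl2CrO4(s) ⇌ 2 Tl^+(aq) + CrO4^2-(aq)
Ksp = [Tl^+]^2[CrO4^2-]
Let s be the molar solubility in this solution. [Tl^+] = 0.0041 + 2s ≈ 0.0041, [CrO4^2-] = s (since Tl^+ from TlNO3 dominates).
Ksp ≈ (0.0041)^2 × s
s = 3.6 × 10^-8 M
Check: 2s = 7.1 × 10^-8 ≪ 0.0041, so the approximation is valid.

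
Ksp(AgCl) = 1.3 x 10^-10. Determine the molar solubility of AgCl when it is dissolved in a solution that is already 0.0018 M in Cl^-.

AgCl(s) ⇌ Ag^+ + Cl^-
Ksp = [Ag^+][Cl^-]
Let s be the molar solubility in this solution. [Ag^+] = s, [Cl^-] = 0.0018 + s ≈ 0.0018 (since the Cl^- already present dominates).
Ksp ≈ s × 0.0018
s = 7.2 × 10^-8 M
Check: s = 7.2 × 10^-8 ≪ 0.0018, so the approximation is valid.

s = 7.2e-8 M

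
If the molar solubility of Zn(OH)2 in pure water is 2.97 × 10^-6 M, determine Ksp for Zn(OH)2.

Zn(OH)2(s) ⇌ Zn^2+ + 2 OH^-
If s mol/L of Zn(OH)2 dissolves, [Zn^2+] = s and [OH^-] = 2s.
Ksp = [Zn^2+][OH^-]^2
So Ksp = s × (2s)^2 = 4s^3
Ksp = 4 × (2.97 × 10^-6)^3 = 1.05 × 10^-16

Ksp ≈ 1.05 × 10^-16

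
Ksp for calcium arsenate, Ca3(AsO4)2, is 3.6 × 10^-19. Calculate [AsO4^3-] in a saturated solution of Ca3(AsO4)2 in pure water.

1.6 × 10^-4 M

Ca3(AsO4)2(s) ⇌ 3 Ca^2+(aq) + 2 AsO4^3-(aq)
Ksp = [Ca^2+]^3[AsO4^3-]^2
For each mole of Ca3(AsO4)2 that dissolves: [Ca^2+] = 3s, [AsO4^3-] = 2s.
So Ksp = (3s)^3 × (2s)^2 = 108s^5
Solving, s = (3.6 × 10^-19/108)^(1/5) = 8.03 × 10^-5 M
[AsO4^3-] = 2s = 1.6 x 10^-4 M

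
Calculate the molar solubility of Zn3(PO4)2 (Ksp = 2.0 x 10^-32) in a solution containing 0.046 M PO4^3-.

Zn3(PO4)2(s) ⇌ 3 Zn^2+(aq) + 2 PO4^3-(aq)
Ksp = [Zn^2+]^3[PO4^3-]^2
Let s be the molar solubility in this solution. [Zn^2+] = 3s, [PO4^3-] = 0.046 + 2s ≈ 0.046 (since the PO4^3- already present dominates).
Ksp ≈ (3s)^3 × (0.046)^2
s = 7.0 × 10^-11 M
Check: 2s = 1.4 × 10^-10 ≪ 0.046, so the approximation is valid.

7.0e-11 M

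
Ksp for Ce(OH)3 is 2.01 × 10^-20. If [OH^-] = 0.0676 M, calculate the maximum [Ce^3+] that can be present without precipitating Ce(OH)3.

[Ce^3+] = 6.51 × 10^-17 M

Ce(OH)3(s) ⇌ Ce^3+ + 3 OH^-
Ksp = [Ce^3+][OH^-]^3
Precipitation begins when Q = Ksp. With [OH^-] = 0.0676 M:
2.01 × 10^-20 = (0.0676)^3 × [Ce^3+]
[Ce^3+] = (2.01 × 10^-20 / 3.089 × 10^-4) = 6.51 × 10^-17 M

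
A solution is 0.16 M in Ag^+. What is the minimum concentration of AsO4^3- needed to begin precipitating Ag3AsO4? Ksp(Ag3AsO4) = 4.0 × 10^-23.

Ag3AsO4(s) ⇌ 3 Ag^+(aq) + AsO4^3-(aq)
Ksp = [Ag^+]^3[AsO4^3-]
Precipitation begins when Q = Ksp. With [Ag^+] = 0.16 M:
4.0 × 10^-23 = (0.16)^3 × [AsO4^3-]
[AsO4^3-] = (4.0 × 10^-23 / 4.10 x 10^-3) = 9.8 × 10^-21 M

[AsO4^3-] = 9.8 × 10^-21 M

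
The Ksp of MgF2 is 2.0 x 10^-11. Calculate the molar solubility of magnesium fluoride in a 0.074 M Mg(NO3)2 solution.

MgF2(s) ⇌ Mg^2+(aq) + 2 F^-(aq)
Ksp = [Mg^2+][F^-]^2
Let s = moles of MgF2 that dissolve per litre. [Mg^2+] = 0.074 + s ≈ 0.074, [F^-] = 2s (Ksp is small, so little additional dissolves).
Ksp ≈ 0.074 × (2s)^2
s = 8.2 × 10^-6 M
Check: s = 8.2 x 10^-6 ≪ 0.074, so the approximation is valid.

s ≈ 8.2 × 10^-6 M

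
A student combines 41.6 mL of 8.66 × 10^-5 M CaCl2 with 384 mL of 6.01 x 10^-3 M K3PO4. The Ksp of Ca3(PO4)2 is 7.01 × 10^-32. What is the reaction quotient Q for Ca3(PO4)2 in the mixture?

Total volume = 41.6 + 384 = 425.6 mL.
[Ca^2+] = 8.66 × 10^-5 × (41.6/425.6) = 8.465 x 10^-6 M
[PO4^3-] = 6.01 x 10^-3 × (384/425.6) = 5.423 x 10^-3 M
Ca3(PO4)2(s) ⇌ 3 Ca^2+(aq) + 2 PO4^3-(aq), so Q = [Ca^2+]^3[PO4^3-]^2
Q = (8.465 x 10^-6)^3(5.423 × 10^-3)^2 = 1.78 × 10^-20
Q > Ksp, so Ca3(PO4)2 will precipitate.

Q ≈ 1.78e-20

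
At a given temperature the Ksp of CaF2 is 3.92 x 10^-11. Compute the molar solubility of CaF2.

s = 2.14 × 10^-4 M

CaF2(s) ⇌ Ca^2+(aq) + 2 F^-(aq)
Ksp = [Ca^2+][F^-]^2
For each mole of CaF2 that dissolves: [Ca^2+] = s, [F^-] = 2s.
So Ksp = s × (2s)^2 = 4s^3
s = (3.92 x 10^-11 / 4)^(1/3) = 2.14 × 10^-4 M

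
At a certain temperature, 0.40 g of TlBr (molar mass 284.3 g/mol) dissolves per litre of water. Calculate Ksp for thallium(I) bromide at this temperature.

Molar solubility s = (4.0 × 10^-1 g/L) / (284.3 g/mol) = 1.41 x 10^-3 M.
TlBr(s) ⇌ Tl^+ + Br^-
If s mol/L of TlBr dissolves, [Tl^+] = s and [Br^-] = s.
Ksp = [Tl^+][Br^-]
Ksp = (s)(s) = s^2
With s = 1.41 × 10^-3: Ksp = 2.0 x 10^-6

Ksp = 2.0 x 10^-6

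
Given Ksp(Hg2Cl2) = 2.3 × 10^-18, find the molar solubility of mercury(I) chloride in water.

Hg2Cl2(s) ⇌ Hg2^2+ + 2 Cl^-
Ksp = [Hg2^2+][Cl^-]^2
With molar solubility s: [Hg2^2+] = s, [Cl^-] = 2s.
Substituting: Ksp = s(2s)^2 = 4s^3
s^3 = 2.3 × 10^-18 / 4, so s = 8.3 x 10^-7 M

8.3 x 10^-7 M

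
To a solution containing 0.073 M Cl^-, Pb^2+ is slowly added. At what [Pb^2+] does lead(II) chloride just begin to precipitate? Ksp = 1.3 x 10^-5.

[Pb^2+] = 2.4e-3 M

PbCl2(s) ⇌ Pb^2+ + 2 Cl^-
Ksp = [Pb^2+][Cl^-]^2
Precipitation begins when Q = Ksp. With [Cl^-] = 0.073 M:
1.3 x 10^-5 = (0.073)^2 × [Pb^2+]
[Pb^2+] = (1.3 x 10^-5 / 5.33 x 10^-3) = 2.4 × 10^-3 M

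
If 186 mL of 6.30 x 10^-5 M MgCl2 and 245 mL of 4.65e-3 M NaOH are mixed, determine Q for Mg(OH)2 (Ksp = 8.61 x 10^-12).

1.90e-10

Total volume = 186 + 245 = 431 mL.
[Mg^2+] = 6.30 x 10^-5 × (186/431) = 2.719 × 10^-5 M
[OH^-] = 4.65 × 10^-3 × (245/431) = 2.643 × 10^-3 M
Mg(OH)2(s) ⇌ Mg^2+(aq) + 2 OH^-(aq), so Q = [Mg^2+][OH^-]^2
Q = (2.719 × 10^-5)(2.643 × 10^-3)^2 = 1.90 × 10^-10
Q > Ksp, so Mg(OH)2 will precipitate.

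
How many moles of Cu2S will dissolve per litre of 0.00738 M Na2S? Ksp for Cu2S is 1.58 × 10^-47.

s ≈ 2.31e-23 M

Cu2S(s) ⇌ 2 Cu^+ + S^2-
Ksp = [Cu^+]^2[S^2-]
Let s = moles of Cu2S that dissolve per litre. [Cu^+] = 2s, [S^2-] = 0.00738 + s ≈ 0.00738 (since S^2- from Na2S dominates).
Ksp ≈ (2s)^2 × 0.00738
s = 2.31 × 10^-23 M
Check: s = 2.3 × 10^-23 ≪ 0.00738, so the approximation is valid.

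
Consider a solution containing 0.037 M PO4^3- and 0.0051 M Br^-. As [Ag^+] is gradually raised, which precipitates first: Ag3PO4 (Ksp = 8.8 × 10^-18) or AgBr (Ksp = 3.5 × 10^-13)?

Precipitation of each salt starts when its ion product equals its Ksp.
For Ag3PO4: 8.8 × 10^-18 = 0.037 × [Ag^+]^3  ⇒  [Ag^+] = 6.2 × 10^-6 M.
For AgBr: 3.5 × 10^-13 = 0.0051 × [Ag^+]  ⇒  [Ag^+] = 6.9 x 10^-11 M.
The salt with the lower threshold [Ag^+] precipitates first: AgBr.

AgBr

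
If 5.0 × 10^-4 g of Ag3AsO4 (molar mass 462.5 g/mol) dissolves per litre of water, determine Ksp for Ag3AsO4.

Ksp = 3.7 x 10^-23

Molar solubility s = (5.0 x 10^-4 g/L) / (462.5 g/mol) = 1.08 x 10^-6 M.
Ag3AsO4(s) ⇌ 3 Ag^+ + AsO4^3-
With molar solubility s: [Ag^+] = 3s, [AsO4^3-] = s.
Ksp = [Ag^+]^3[AsO4^3-]
Substituting: Ksp = (3s)^3s = 27s^4
With s = 1.08 x 10^-6: Ksp = 3.7 × 10^-23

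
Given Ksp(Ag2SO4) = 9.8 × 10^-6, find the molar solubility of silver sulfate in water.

Ag2SO4(s) <=> 2 Ag^+ + SO4^2-
Ksp = [Ag^+]^2[SO4^2-]
If s mol/L of Ag2SO4 dissolves, [Ag^+] = 2s and [SO4^2-] = s.
So Ksp = (2s)^2 × s = 4s^3
s^3 = 9.8 × 10^-6 / 4, so s = 1.3 × 10^-2 M

s = 1.3 x 10^-2 M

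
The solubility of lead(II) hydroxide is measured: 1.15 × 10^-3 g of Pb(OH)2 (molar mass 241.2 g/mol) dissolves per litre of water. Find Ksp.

Molar solubility s = (1.15 × 10^-3 g/L) / (241.2 g/mol) = 4.768 x 10^-6 M.
Pb(OH)2(s) <=> Pb^2+(aq) + 2 OH^-(aq)
If s mol/L of Pb(OH)2 dissolves, [Pb^2+] = s and [OH^-] = 2s.
Ksp = [Pb^2+][OH^-]^2
Ksp = s(2s)^2 = 4s^3
Ksp = 4 × (4.768 x 10^-6)^3 = 4.34 x 10^-16

4.34e-16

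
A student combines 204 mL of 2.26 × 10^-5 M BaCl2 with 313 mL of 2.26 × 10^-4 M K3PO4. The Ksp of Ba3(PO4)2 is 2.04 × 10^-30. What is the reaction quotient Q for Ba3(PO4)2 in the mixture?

Q = 1.33 x 10^-23

Total volume = 204 + 313 = 517 mL.
[Ba^2+] = 2.26 × 10^-5 × (204/517) = 8.918 × 10^-6 M
[PO4^3-] = 2.26 × 10^-4 × (313/517) = 1.368 × 10^-4 M
Ba3(PO4)2(s) <=> 3 Ba^2+ + 2 PO4^3-, so Q = [Ba^2+]^3[PO4^3-]^2
Q = (8.918 × 10^-6)^3(1.368 x 10^-4)^2 = 1.33 × 10^-23
Q > Ksp, so Ba3(PO4)2 will precipitate.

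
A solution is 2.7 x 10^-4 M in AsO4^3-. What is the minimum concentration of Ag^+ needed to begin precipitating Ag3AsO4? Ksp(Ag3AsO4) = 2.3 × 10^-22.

[Ag^+] ≈ 9.5 × 10^-7 M

Ag3AsO4(s) ⇌ 3 Ag^+(aq) + AsO4^3-(aq)
Ksp = [Ag^+]^3[AsO4^3-]
Precipitation begins when Q = Ksp. With [AsO4^3-] = 2.7 x 10^-4 M:
2.3 × 10^-22 = (2.7 x 10^-4) × [Ag^+]^3
[Ag^+] = (2.3 × 10^-22 / 2.7 × 10^-4)^(1/3) = 9.5 × 10^-7 M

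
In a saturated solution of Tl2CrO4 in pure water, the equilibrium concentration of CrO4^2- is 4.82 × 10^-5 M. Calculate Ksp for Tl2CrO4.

Ksp ≈ 4.48 x 10^-13

Tl2CrO4(s) ⇌ 2 Tl^+ + CrO4^2-
Stoichiometry gives [Tl^+] = (2/1)[CrO4^2-] = 9.640 × 10^-5 M.
Ksp = [Tl^+]^2[CrO4^2-]
Ksp = (9.640 x 10^-5)^2 × 4.82 × 10^-5 = 4.48 x 10^-13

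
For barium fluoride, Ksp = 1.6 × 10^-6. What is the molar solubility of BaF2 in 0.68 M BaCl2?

BaF2(s) ⇌ Ba^2+ + 2 F^-
Ksp = [Ba^2+][F^-]^2
Let s = moles of BaF2 that dissolve per litre. [Ba^2+] = 0.68 + s ≈ 0.68, [F^-] = 2s (Ksp is small, so little additional dissolves).
Ksp ≈ 0.68 × (2s)^2
s = 7.7 × 10^-4 M
Check: s = 7.7 × 10^-4 ≪ 0.68, so the approximation is valid.

s = 7.7e-4 M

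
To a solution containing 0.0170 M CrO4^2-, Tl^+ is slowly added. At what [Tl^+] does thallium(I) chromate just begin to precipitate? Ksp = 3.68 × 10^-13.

[Tl^+] = 4.65 × 10^-6 M

Tl2CrO4(s) <=> 2 Tl^+ + CrO4^2-
Ksp = [Tl^+]^2[CrO4^2-]
Precipitation begins when Q = Ksp. With [CrO4^2-] = 0.0170 M:
3.68 × 10^-13 = (0.0170) × [Tl^+]^2
[Tl^+] = (3.68 × 10^-13 / 1.70 × 10^-2)^(1/2) = 4.65 × 10^-6 M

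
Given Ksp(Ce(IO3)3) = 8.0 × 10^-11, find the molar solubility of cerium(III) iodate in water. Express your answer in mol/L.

Ce(IO3)3(s) ⇌ Ce^3+(aq) + 3 IO3^-(aq)
Ksp = [Ce^3+][IO3^-]^3
Let s = molar solubility. Then [Ce^3+] = s and [IO3^-] = 3s.
So Ksp = s × (3s)^3 = 27s^4
Solving, s = (8.0 × 10^-11/27)^(1/4) = 1.3 × 10^-3 M

1.3e-3 M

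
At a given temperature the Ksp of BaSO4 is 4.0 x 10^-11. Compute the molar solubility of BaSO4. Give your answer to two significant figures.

BaSO4(s) ⇌ Ba^2+(aq) + SO4^2-(aq)
Ksp = [Ba^2+][SO4^2-]
For each mole of BaSO4 that dissolves: [Ba^2+] = s, [SO4^2-] = s.
Ksp = s^2
s = (4.0 x 10^-11)^(1/2) = 6.3 × 10^-6 M

s ≈ 6.3e-6 M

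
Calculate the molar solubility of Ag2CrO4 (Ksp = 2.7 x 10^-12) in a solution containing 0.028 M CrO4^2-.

Ag2CrO4(s) ⇌ 2 Ag^+ + CrO4^2-
Ksp = [Ag^+]^2[CrO4^2-]
Let s = moles of Ag2CrO4 that dissolve per litre. [Ag^+] = 2s, [CrO4^2-] = 0.028 + s ≈ 0.028 (since the CrO4^2- already present dominates).
Ksp ≈ (2s)^2 × 0.028
s = 4.9 × 10^-6 M
Check: s = 4.9 × 10^-6 ≪ 0.028, so the approximation is valid.

s ≈ 4.9 × 10^-6 M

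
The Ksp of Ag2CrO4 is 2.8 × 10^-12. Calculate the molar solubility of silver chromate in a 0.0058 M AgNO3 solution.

Ag2CrO4(s) <=> 2 Ag^+ + CrO4^2-
Ksp = [Ag^+]^2[CrO4^2-]
Let s be the molar solubility in this solution. [Ag^+] = 0.0058 + 2s ≈ 0.0058, [CrO4^2-] = s (Ksp is small, so little additional dissolves).
Ksp ≈ (0.0058)^2 × s
s = 8.3 × 10^-8 M
Check: 2s = 1.7 × 10^-7 ≪ 0.0058, so the approximation is valid.

s ≈ 8.3 x 10^-8 M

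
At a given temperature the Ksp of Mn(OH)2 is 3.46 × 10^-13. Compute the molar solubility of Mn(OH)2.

Mn(OH)2(s) ⇌ Mn^2+ + 2 OH^-
Ksp = [Mn^2+][OH^-]^2
Let s = molar solubility. Then [Mn^2+] = s and [OH^-] = 2s.
So Ksp = s × (2s)^2 = 4s^3
s = (3.46 × 10^-13 / 4)^(1/3) = 4.42 x 10^-5 M

s = 4.42 × 10^-5 M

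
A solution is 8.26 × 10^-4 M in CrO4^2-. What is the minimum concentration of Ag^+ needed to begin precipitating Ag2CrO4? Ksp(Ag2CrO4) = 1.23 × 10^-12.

Ag2CrO4(s) ⇌ 2 Ag^+(aq) + CrO4^2-(aq)
Ksp = [Ag^+]^2[CrO4^2-]
Precipitation begins when Q = Ksp. With [CrO4^2-] = 8.26 × 10^-4 M:
1.23 × 10^-12 = (8.26 × 10^-4) × [Ag^+]^2
[Ag^+] = (1.23 × 10^-12 / 8.26 × 10^-4)^(1/2) = 3.86 × 10^-5 M

3.86 x 10^-5 M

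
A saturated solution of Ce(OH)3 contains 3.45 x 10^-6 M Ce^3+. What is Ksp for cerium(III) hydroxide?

Ce(OH)3(s) <=> Ce^3+(aq) + 3 OH^-(aq)
Stoichiometry gives [OH^-] = (3/1)[Ce^3+] = 1.035 x 10^-5 M.
Ksp = [Ce^3+][OH^-]^3
Ksp = 3.45 × 10^-6 × (1.035 × 10^-5)^3 = 3.83 x 10^-21

Ksp = 3.83 × 10^-21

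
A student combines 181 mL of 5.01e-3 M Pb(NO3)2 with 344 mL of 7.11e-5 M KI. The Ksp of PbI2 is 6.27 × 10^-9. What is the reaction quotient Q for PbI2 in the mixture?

3.75 x 10^-12

Total volume = 181 + 344 = 525 mL.
[Pb^2+] = 5.01 × 10^-3 × (181/525) = 1.727 x 10^-3 M
[I^-] = 7.11 x 10^-5 × (344/525) = 4.659 x 10^-5 M
PbI2(s) ⇌ Pb^2+ + 2 I^-, so Q = [Pb^2+][I^-]^2
Q = (1.727 x 10^-3)(4.659 × 10^-5)^2 = 3.75 × 10^-12
Q < Ksp, so no precipitate of PbI2 forms.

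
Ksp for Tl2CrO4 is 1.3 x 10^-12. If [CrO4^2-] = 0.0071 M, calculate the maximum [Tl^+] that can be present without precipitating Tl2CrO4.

Tl2CrO4(s) ⇌ 2 Tl^+ + CrO4^2-
Ksp = [Tl^+]^2[CrO4^2-]
Precipitation begins when Q = Ksp. With [CrO4^2-] = 0.0071 M:
1.3 x 10^-12 = (0.0071) × [Tl^+]^2
[Tl^+] = (1.3 x 10^-12 / 7.1 × 10^-3)^(1/2) = 1.4 x 10^-5 M

1.4e-5 M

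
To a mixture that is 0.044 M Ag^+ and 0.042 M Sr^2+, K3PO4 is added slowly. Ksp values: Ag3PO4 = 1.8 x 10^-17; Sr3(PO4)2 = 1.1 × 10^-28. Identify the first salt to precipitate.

Precipitation of each salt starts when its ion product equals its Ksp.
For Ag3PO4: 1.8 x 10^-17 = (0.044)^3 × [PO4^3-]  ⇒  [PO4^3-] = 2.1 × 10^-13 M.
For Sr3(PO4)2: 1.1 × 10^-28 = (0.042)^3 × [PO4^3-]^2  ⇒  [PO4^3-] = 1.2 x 10^-12 M.
The salt with the lower threshold [PO4^3-] precipitates first: Ag3PO4.

Ag3PO4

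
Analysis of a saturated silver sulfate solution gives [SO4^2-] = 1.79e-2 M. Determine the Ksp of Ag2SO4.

Ksp ≈ 2.29 × 10^-5

Ag2SO4(s) <=> 2 Ag^+ + SO4^2-
Stoichiometry gives [Ag^+] = (2/1)[SO4^2-] = 3.580 × 10^-2 M.
Ksp = [Ag^+]^2[SO4^2-]
Ksp = (3.580 x 10^-2)^2 × 1.79 × 10^-2 = 2.29 × 10^-5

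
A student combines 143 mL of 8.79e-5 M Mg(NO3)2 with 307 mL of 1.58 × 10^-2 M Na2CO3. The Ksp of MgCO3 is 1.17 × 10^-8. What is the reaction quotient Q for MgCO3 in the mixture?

Total volume = 143 + 307 = 450 mL.
[Mg^2+] = 8.79 × 10^-5 × (143/450) = 2.793 × 10^-5 M
[CO3^2-] = 1.58 × 10^-2 × (307/450) = 1.078 x 10^-2 M
MgCO3(s) <=> Mg^2+(aq) + CO3^2-(aq), so Q = [Mg^2+][CO3^2-]
Q = (2.793 × 10^-5)(1.078 × 10^-2) = 3.01 x 10^-7
Q > Ksp, so MgCO3 will precipitate.

Q = 3.01e-7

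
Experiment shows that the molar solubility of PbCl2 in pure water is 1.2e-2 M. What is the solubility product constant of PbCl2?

PbCl2(s) ⇌ Pb^2+(aq) + 2 Cl^-(aq)
Let s = molar solubility. Then [Pb^2+] = s and [Cl^-] = 2s.
Ksp = [Pb^2+][Cl^-]^2
So Ksp = s × (2s)^2 = 4s^3
With s = 1.2 × 10^-2: Ksp = 6.9 × 10^-6

Ksp = 6.9e-6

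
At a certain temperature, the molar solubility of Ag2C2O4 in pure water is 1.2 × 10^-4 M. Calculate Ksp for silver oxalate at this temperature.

Ksp ≈ 6.9 × 10^-12

Ag2C2O4(s) ⇌ 2 Ag^+(aq) + C2O4^2-(aq)
Let s = molar solubility. Then [Ag^+] = 2s and [C2O4^2-] = s.
Ksp = [Ag^+]^2[C2O4^2-]
Substituting: Ksp = (2s)^2s = 4s^3
With s = 1.2 x 10^-4: Ksp = 6.9 × 10^-12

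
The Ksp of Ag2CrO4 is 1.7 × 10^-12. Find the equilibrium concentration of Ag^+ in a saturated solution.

Ag2CrO4(s) ⇌ 2 Ag^+(aq) + CrO4^2-(aq)
Ksp = [Ag^+]^2[CrO4^2-]
With molar solubility s: [Ag^+] = 2s, [CrO4^2-] = s.
Substituting: Ksp = (2s)^2s = 4s^3
s = (1.7 × 10^-12 / 4)^(1/3) = 7.52 × 10^-5 M
[Ag^+] = 2s = 1.5 × 10^-4 M

1.5 × 10^-4 M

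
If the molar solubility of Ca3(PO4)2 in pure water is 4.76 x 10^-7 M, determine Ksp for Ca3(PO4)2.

Ksp = 2.64e-30

Ca3(PO4)2(s) ⇌ 3 Ca^2+ + 2 PO4^3-
With molar solubility s: [Ca^2+] = 3s, [PO4^3-] = 2s.
Ksp = [Ca^2+]^3[PO4^3-]^2
Ksp = (3s)^3(2s)^2 = 108s^5
With s = 4.76 × 10^-7: Ksp = 2.64 × 10^-30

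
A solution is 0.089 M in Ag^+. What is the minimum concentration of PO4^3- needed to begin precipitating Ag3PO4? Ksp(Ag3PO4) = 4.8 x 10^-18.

6.8 × 10^-15 M

Ag3PO4(s) ⇌ 3 Ag^+ + PO4^3-
Ksp = [Ag^+]^3[PO4^3-]
Precipitation begins when Q = Ksp. With [Ag^+] = 0.089 M:
4.8 x 10^-18 = (0.089)^3 × [PO4^3-]
[PO4^3-] = (4.8 x 10^-18 / 7.05 × 10^-4) = 6.8 × 10^-15 M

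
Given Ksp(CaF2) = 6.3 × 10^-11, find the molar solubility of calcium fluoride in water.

CaF2(s) ⇌ Ca^2+ + 2 F^-
Ksp = [Ca^2+][F^-]^2
Let s = molar solubility. Then [Ca^2+] = s and [F^-] = 2s.
So Ksp = s × (2s)^2 = 4s^3
s^3 = 6.3 × 10^-11 / 4, so s = 2.5 × 10^-4 M

s = 2.5 × 10^-4 M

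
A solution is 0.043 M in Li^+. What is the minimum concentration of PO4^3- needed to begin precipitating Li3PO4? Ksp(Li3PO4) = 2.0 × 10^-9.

Li3PO4(s) <=> 3 Li^+(aq) + PO4^3-(aq)
Ksp = [Li^+]^3[PO4^3-]
Precipitation begins when Q = Ksp. With [Li^+] = 0.043 M:
2.0 × 10^-9 = (0.043)^3 × [PO4^3-]
[PO4^3-] = (2.0 × 10^-9 / 7.95 x 10^-5) = 2.5 x 10^-5 M

[PO4^3-] = 2.5 × 10^-5 M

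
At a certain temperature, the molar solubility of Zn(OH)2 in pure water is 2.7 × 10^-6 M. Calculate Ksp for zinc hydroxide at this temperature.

Zn(OH)2(s) <=> Zn^2+ + 2 OH^-
With molar solubility s: [Zn^2+] = s, [OH^-] = 2s.
Ksp = [Zn^2+][OH^-]^2
Ksp = s(2s)^2 = 4s^3
Ksp = 4 × (2.7 x 10^-6)^3 = 7.9 x 10^-17

7.9 × 10^-17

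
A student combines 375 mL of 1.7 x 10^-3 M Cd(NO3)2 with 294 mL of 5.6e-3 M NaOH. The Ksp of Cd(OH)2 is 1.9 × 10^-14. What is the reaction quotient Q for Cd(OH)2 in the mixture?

Total volume = 375 + 294 = 669 mL.
[Cd^2+] = 1.7 × 10^-3 × (375/669) = 9.53 × 10^-4 M
[OH^-] = 5.6 × 10^-3 × (294/669) = 2.46 x 10^-3 M
Cd(OH)2(s) ⇌ Cd^2+ + 2 OH^-, so Q = [Cd^2+][OH^-]^2
Q = (9.53 × 10^-4)(2.46 x 10^-3)^2 = 5.8 × 10^-9
Q > Ksp, so Cd(OH)2 will precipitate.

Q ≈ 5.8 x 10^-9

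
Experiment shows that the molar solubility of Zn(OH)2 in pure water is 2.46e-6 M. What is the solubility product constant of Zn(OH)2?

Zn(OH)2(s) <=> Zn^2+(aq) + 2 OH^-(aq)
For each mole of Zn(OH)2 that dissolves: [Zn^2+] = s, [OH^-] = 2s.
Ksp = [Zn^2+][OH^-]^2
So Ksp = s × (2s)^2 = 4s^3
Ksp = 4 × (2.46 x 10^-6)^3 = 5.95 × 10^-17

Ksp ≈ 5.95e-17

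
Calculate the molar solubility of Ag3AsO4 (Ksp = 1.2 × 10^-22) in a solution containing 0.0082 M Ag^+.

Ag3AsO4(s) <=> 3 Ag^+(aq) + AsO4^3-(aq)
Ksp = [Ag^+]^3[AsO4^3-]
If s mol/L dissolves here, [Ag^+] = 0.0082 + 3s ≈ 0.0082, [AsO4^3-] = s (since the Ag^+ already present dominates).
Ksp ≈ (0.0082)^3 × s
s = 2.2 x 10^-16 M
Check: 3s = 6.5 × 10^-16 ≪ 0.0082, so the approximation is valid.

2.2e-16 M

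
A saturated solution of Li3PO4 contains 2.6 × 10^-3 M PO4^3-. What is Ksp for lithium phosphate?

Ksp ≈ 1.2 × 10^-9

Li3PO4(s) <=> 3 Li^+(aq) + PO4^3-(aq)
Stoichiometry gives [Li^+] = (3/1)[PO4^3-] = 7.80 × 10^-3 M.
Ksp = [Li^+]^3[PO4^3-]
Ksp = (7.80 x 10^-3)^3 × 2.6 x 10^-3 = 1.2 × 10^-9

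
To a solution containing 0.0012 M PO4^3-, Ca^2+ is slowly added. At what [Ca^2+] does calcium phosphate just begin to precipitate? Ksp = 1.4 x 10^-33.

9.9 x 10^-10 M

Ca3(PO4)2(s) <=> 3 Ca^2+(aq) + 2 PO4^3-(aq)
Ksp = [Ca^2+]^3[PO4^3-]^2
Precipitation begins when Q = Ksp. With [PO4^3-] = 0.0012 M:
1.4 x 10^-33 = (0.0012)^2 × [Ca^2+]^3
[Ca^2+] = (1.4 x 10^-33 / 1.44 × 10^-6)^(1/3) = 9.9 × 10^-10 M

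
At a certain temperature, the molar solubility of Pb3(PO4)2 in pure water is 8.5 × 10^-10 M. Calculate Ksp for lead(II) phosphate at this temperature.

Ksp ≈ 4.8 x 10^-44

Pb3(PO4)2(s) ⇌ 3 Pb^2+(aq) + 2 PO4^3-(aq)
For each mole of Pb3(PO4)2 that dissolves: [Pb^2+] = 3s, [PO4^3-] = 2s.
Ksp = [Pb^2+]^3[PO4^3-]^2
Substituting: Ksp = (3s)^3(2s)^2 = 108s^5
With s = 8.5 x 10^-10: Ksp = 4.8 x 10^-44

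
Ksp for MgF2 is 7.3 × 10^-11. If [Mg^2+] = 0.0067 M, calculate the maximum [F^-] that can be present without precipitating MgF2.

[F^-] = 1.0e-4 M

MgF2(s) ⇌ Mg^2+ + 2 F^-
Ksp = [Mg^2+][F^-]^2
Precipitation begins when Q = Ksp. With [Mg^2+] = 0.0067 M:
7.3 × 10^-11 = (0.0067) × [F^-]^2
[F^-] = (7.3 × 10^-11 / 6.7 x 10^-3)^(1/2) = 1.0 × 10^-4 M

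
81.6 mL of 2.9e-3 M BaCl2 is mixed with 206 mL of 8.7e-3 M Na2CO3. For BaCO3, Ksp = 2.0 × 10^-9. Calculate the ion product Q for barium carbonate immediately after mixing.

Q = 5.1 x 10^-6

Total volume = 81.6 + 206 = 287.6 mL.
[Ba^2+] = 2.9 × 10^-3 × (81.6/287.6) = 8.23 x 10^-4 M
[CO3^2-] = 8.7 × 10^-3 × (206/287.6) = 6.23 × 10^-3 M
BaCO3(s) ⇌ Ba^2+(aq) + CO3^2-(aq), so Q = [Ba^2+][CO3^2-]
Q = (8.23 x 10^-4)(6.23 × 10^-3) = 5.1 × 10^-6
Q > Ksp, so BaCO3 will precipitate.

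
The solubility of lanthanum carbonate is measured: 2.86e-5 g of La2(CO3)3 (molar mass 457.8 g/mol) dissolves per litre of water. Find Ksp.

Molar solubility s = (2.86 × 10^-5 g/L) / (457.8 g/mol) = 6.247 × 10^-8 M.
La2(CO3)3(s) ⇌ 2 La^3+(aq) + 3 CO3^2-(aq)
If s mol/L of La2(CO3)3 dissolves, [La^3+] = 2s and [CO3^2-] = 3s.
Ksp = [La^3+]^2[CO3^2-]^3
Ksp = (2s)^2(3s)^3 = 108s^5
Ksp = 108 × (6.247 x 10^-8)^5 = 1.03 x 10^-34

Ksp ≈ 1.03 x 10^-34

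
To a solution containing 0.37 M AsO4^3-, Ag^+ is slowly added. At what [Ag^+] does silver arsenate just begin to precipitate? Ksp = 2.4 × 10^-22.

[Ag^+] = 8.7 x 10^-8 M

Ag3AsO4(s) ⇌ 3 Ag^+ + AsO4^3-
Ksp = [Ag^+]^3[AsO4^3-]
Precipitation begins when Q = Ksp. With [AsO4^3-] = 0.37 M:
2.4 × 10^-22 = (0.37) × [Ag^+]^3
[Ag^+] = (2.4 × 10^-22 / 3.7 × 10^-1)^(1/3) = 8.7 x 10^-8 M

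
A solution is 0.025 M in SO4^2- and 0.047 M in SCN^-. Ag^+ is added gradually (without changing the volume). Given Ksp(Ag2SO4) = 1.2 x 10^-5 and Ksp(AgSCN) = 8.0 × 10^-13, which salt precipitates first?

Each salt begins to precipitate when Q = Ksp, i.e. when [Ag^+] reaches its threshold.
For Ag2SO4: 1.2 x 10^-5 = 0.025 × [Ag^+]^2  ⇒  [Ag^+] = 2.2 × 10^-2 M.
For AgSCN: 8.0 × 10^-13 = 0.047 × [Ag^+]  ⇒  [Ag^+] = 1.7 x 10^-11 M.
The salt with the lower threshold [Ag^+] precipitates first: AgSCN.

AgSCN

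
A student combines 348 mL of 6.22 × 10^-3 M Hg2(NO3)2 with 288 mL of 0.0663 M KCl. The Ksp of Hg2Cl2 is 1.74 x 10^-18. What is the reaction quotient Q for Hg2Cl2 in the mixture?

3.07 × 10^-6

Total volume = 348 + 288 = 636 mL.
[Hg2^2+] = 6.22 × 10^-3 × (348/636) = 3.403 x 10^-3 M
[Cl^-] = 6.63 x 10^-2 × (288/636) = 3.002 x 10^-2 M
Hg2Cl2(s) <=> Hg2^2+(aq) + 2 Cl^-(aq), so Q = [Hg2^2+][Cl^-]^2
Q = (3.403 x 10^-3)(3.002 × 10^-2)^2 = 3.07 × 10^-6
Q > Ksp, so Hg2Cl2 will precipitate.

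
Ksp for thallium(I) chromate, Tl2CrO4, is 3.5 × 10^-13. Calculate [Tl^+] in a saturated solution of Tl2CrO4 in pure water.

8.9e-5 M

Tl2CrO4(s) ⇌ 2 Tl^+ + CrO4^2-
Ksp = [Tl^+]^2[CrO4^2-]
With molar solubility s: [Tl^+] = 2s, [CrO4^2-] = s.
Substituting: Ksp = (2s)^2s = 4s^3
s^3 = 3.5 × 10^-13 / 4, so s = 4.44 × 10^-5 M
[Tl^+] = 2s = 8.9 × 10^-5 M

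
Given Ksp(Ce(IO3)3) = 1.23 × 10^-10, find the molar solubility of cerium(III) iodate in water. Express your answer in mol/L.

Ce(IO3)3(s) <=> Ce^3+(aq) + 3 IO3^-(aq)
Ksp = [Ce^3+][IO3^-]^3
With molar solubility s: [Ce^3+] = s, [IO3^-] = 3s.
Ksp = s(3s)^3 = 27s^4
Solving, s = (1.23 × 10^-10/27)^(1/4) = 1.46 x 10^-3 M

s = 1.46 x 10^-3 M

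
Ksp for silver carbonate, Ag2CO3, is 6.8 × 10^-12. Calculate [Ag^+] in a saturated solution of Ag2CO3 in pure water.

[Ag^+] = 2.4 × 10^-4 M

Ag2CO3(s) ⇌ 2 Ag^+ + CO3^2-
Ksp = [Ag^+]^2[CO3^2-]
With molar solubility s: [Ag^+] = 2s, [CO3^2-] = s.
So Ksp = (2s)^2 × s = 4s^3
Solving, s = (6.8 × 10^-12/4)^(1/3) = 1.19 x 10^-4 M
[Ag^+] = 2s = 2.4 × 10^-4 M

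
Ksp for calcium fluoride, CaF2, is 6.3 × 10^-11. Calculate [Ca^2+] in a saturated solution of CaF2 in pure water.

[Ca^2+] ≈ 2.5e-4 M

CaF2(s) ⇌ Ca^2+(aq) + 2 F^-(aq)
Ksp = [Ca^2+][F^-]^2
For each mole of CaF2 that dissolves: [Ca^2+] = s, [F^-] = 2s.
So Ksp = s × (2s)^2 = 4s^3
Solving, s = (6.3 × 10^-11/4)^(1/3) = 2.51 × 10^-4 M
[Ca^2+] = s = 2.5 × 10^-4 M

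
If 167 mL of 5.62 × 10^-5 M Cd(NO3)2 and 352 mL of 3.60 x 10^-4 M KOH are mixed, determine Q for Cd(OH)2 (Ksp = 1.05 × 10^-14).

1.08e-12

Total volume = 167 + 352 = 519 mL.
[Cd^2+] = 5.62 × 10^-5 × (167/519) = 1.808 × 10^-5 M
[OH^-] = 3.60 × 10^-4 × (352/519) = 2.442 × 10^-4 M
Cd(OH)2(s) ⇌ Cd^2+(aq) + 2 OH^-(aq), so Q = [Cd^2+][OH^-]^2
Q = (1.808 x 10^-5)(2.442 × 10^-4)^2 = 1.08 × 10^-12
Q > Ksp, so Cd(OH)2 will precipitate.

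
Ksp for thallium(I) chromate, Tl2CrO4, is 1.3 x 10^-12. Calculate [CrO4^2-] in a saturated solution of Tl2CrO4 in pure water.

[CrO4^2-] ≈ 6.9e-5 M

Tl2CrO4(s) <=> 2 Tl^+ + CrO4^2-
Ksp = [Tl^+]^2[CrO4^2-]
Let s = molar solubility. Then [Tl^+] = 2s and [CrO4^2-] = s.
So Ksp = (2s)^2 × s = 4s^3
s^3 = 1.3 x 10^-12 / 4, so s = 6.88 × 10^-5 M
[CrO4^2-] = s = 6.9 x 10^-5 M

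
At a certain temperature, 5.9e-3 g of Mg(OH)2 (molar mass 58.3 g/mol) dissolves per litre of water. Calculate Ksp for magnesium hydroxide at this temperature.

Ksp ≈ 4.1e-12

Molar solubility s = (5.9 × 10^-3 g/L) / (58.3 g/mol) = 1.01 × 10^-4 M.
Mg(OH)2(s) <=> Mg^2+(aq) + 2 OH^-(aq)
With molar solubility s: [Mg^2+] = s, [OH^-] = 2s.
Ksp = [Mg^2+][OH^-]^2
Substituting: Ksp = s(2s)^2 = 4s^3
With s = 1.01 × 10^-4: Ksp = 4.1 x 10^-12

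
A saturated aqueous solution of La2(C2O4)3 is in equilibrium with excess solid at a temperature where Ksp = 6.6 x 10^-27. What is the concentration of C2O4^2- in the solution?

La2(C2O4)3(s) <=> 2 La^3+(aq) + 3 C2O4^2-(aq)
Ksp = [La^3+]^2[C2O4^2-]^3
For each mole of La2(C2O4)3 that dissolves: [La^3+] = 2s, [C2O4^2-] = 3s.
Substituting: Ksp = (2s)^2(3s)^3 = 108s^5
s^5 = 6.6 x 10^-27 / 108, so s = 2.28 × 10^-6 M
[C2O4^2-] = 3s = 6.8 x 10^-6 M

6.8e-6 M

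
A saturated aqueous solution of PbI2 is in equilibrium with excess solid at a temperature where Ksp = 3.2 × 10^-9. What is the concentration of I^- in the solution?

1.9e-3 M

PbI2(s) ⇌ Pb^2+(aq) + 2 I^-(aq)
Ksp = [Pb^2+][I^-]^2
With molar solubility s: [Pb^2+] = s, [I^-] = 2s.
Ksp = s(2s)^2 = 4s^3
s^3 = 3.2 × 10^-9 / 4, so s = 9.28 x 10^-4 M
[I^-] = 2s = 1.9 x 10^-3 M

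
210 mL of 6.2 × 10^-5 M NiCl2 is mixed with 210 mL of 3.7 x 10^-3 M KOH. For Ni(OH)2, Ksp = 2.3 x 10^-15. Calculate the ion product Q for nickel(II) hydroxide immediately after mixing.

Total volume = 210 + 210 = 420 mL.
[Ni^2+] = 6.2 x 10^-5 × (210/420) = 3.10 x 10^-5 M
[OH^-] = 3.7 x 10^-3 × (210/420) = 1.85 × 10^-3 M
Ni(OH)2(s) <=> Ni^2+(aq) + 2 OH^-(aq), so Q = [Ni^2+][OH^-]^2
Q = (3.10 × 10^-5)(1.85 × 10^-3)^2 = 1.1 × 10^-10
Q > Ksp, so Ni(OH)2 will precipitate.

1.1 × 10^-10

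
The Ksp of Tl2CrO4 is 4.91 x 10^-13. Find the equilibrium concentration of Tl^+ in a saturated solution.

Tl2CrO4(s) ⇌ 2 Tl^+(aq) + CrO4^2-(aq)
Ksp = [Tl^+]^2[CrO4^2-]
Let s = molar solubility. Then [Tl^+] = 2s and [CrO4^2-] = s.
So Ksp = (2s)^2 × s = 4s^3
s^3 = 4.91 x 10^-13 / 4, so s = 4.970 × 10^-5 M
[Tl^+] = 2s = 9.94 x 10^-5 M

9.94 × 10^-5 M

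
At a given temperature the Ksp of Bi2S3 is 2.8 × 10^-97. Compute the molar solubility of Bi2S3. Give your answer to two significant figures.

s ≈ 1.9 × 10^-20 M

Bi2S3(s) <=> 2 Bi^3+ + 3 S^2-
Ksp = [Bi^3+]^2[S^2-]^3
With molar solubility s: [Bi^3+] = 2s, [S^2-] = 3s.
So Ksp = (2s)^2 × (3s)^3 = 108s^5
s = (2.8 × 10^-97 / 108)^(1/5) = 1.9 × 10^-20 M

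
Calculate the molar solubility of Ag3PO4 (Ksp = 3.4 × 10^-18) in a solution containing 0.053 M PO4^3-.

1.3e-6 M

Ag3PO4(s) <=> 3 Ag^+ + PO4^3-
Ksp = [Ag^+]^3[PO4^3-]
Let s be the molar solubility in this solution. [Ag^+] = 3s, [PO4^3-] = 0.053 + s ≈ 0.053 (since the PO4^3- already present dominates).
Ksp ≈ (3s)^3 × 0.053
s = 1.3 × 10^-6 M
Check: s = 1.3 × 10^-6 ≪ 0.053, so the approximation is valid.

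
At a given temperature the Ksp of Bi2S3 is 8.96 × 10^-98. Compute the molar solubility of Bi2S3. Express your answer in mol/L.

1.53 × 10^-20 M

Bi2S3(s) <=> 2 Bi^3+(aq) + 3 S^2-(aq)
Ksp = [Bi^3+]^2[S^2-]^3
If s mol/L of Bi2S3 dissolves, [Bi^3+] = 2s and [S^2-] = 3s.
Substituting: Ksp = (2s)^2(3s)^3 = 108s^5
s = (8.96 × 10^-98 / 108)^(1/5) = 1.53 × 10^-20 M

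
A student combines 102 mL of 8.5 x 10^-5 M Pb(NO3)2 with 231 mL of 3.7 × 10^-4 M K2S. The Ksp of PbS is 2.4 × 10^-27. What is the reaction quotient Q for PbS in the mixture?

Total volume = 102 + 231 = 333 mL.
[Pb^2+] = 8.5 × 10^-5 × (102/333) = 2.60 × 10^-5 M
[S^2-] = 3.7 x 10^-4 × (231/333) = 2.57 × 10^-4 M
PbS(s) ⇌ Pb^2+ + S^2-, so Q = [Pb^2+][S^2-]
Q = (2.60 × 10^-5)(2.57 × 10^-4) = 6.7 x 10^-9
Q > Ksp, so PbS will precipitate.

Q ≈ 6.7 × 10^-9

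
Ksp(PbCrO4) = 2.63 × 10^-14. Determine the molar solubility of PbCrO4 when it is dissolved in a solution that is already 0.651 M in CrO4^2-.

s = 4.04 × 10^-14 M

PbCrO4(s) <=> Pb^2+(aq) + CrO4^2-(aq)
Ksp = [Pb^2+][CrO4^2-]
Let s = moles of PbCrO4 that dissolve per litre. [Pb^2+] = s, [CrO4^2-] = 0.651 + s ≈ 0.651 (common-ion effect: CrO4^2- is already 0.651 M).
Ksp ≈ s × 0.651
s = 4.04 x 10^-14 M
Check: s = 4.0 × 10^-14 ≪ 0.651, so the approximation is valid.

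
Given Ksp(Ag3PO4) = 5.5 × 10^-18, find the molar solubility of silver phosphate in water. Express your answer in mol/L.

s ≈ 2.1 × 10^-5 M

Ag3PO4(s) ⇌ 3 Ag^+(aq) + PO4^3-(aq)
Ksp = [Ag^+]^3[PO4^3-]
With molar solubility s: [Ag^+] = 3s, [PO4^3-] = s.
Substituting: Ksp = (3s)^3s = 27s^4
s^4 = 5.5 × 10^-18 / 27, so s = 2.1 × 10^-5 M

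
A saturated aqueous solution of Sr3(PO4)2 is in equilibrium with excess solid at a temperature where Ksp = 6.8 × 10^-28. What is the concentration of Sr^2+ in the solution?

4.3e-6 M

Sr3(PO4)2(s) ⇌ 3 Sr^2+(aq) + 2 PO4^3-(aq)
Ksp = [Sr^2+]^3[PO4^3-]^2
With molar solubility s: [Sr^2+] = 3s, [PO4^3-] = 2s.
Ksp = (3s)^3(2s)^2 = 108s^5
Solving, s = (6.8 × 10^-28/108)^(1/5) = 1.44 x 10^-6 M
[Sr^2+] = 3s = 4.3 × 10^-6 M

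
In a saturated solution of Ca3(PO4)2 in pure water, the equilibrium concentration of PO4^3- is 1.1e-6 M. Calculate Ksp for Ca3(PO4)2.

Ca3(PO4)2(s) ⇌ 3 Ca^2+ + 2 PO4^3-
Stoichiometry gives [Ca^2+] = (3/2)[PO4^3-] = 1.65 x 10^-6 M.
Ksp = [Ca^2+]^3[PO4^3-]^2
Ksp = (1.65 × 10^-6)^3 × (1.1 × 10^-6)^2 = 5.4 × 10^-30

Ksp = 5.4 x 10^-30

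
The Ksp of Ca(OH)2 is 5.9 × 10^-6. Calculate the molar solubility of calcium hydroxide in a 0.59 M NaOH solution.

Ca(OH)2(s) ⇌ Ca^2+(aq) + 2 OH^-(aq)
Ksp = [Ca^2+][OH^-]^2
If s mol/L dissolves here, [Ca^2+] = s, [OH^-] = 0.59 + 2s ≈ 0.59 (since OH^- from NaOH dominates).
Ksp ≈ s × (0.59)^2
s = 1.7 x 10^-5 M
Check: 2s = 3.4 x 10^-5 ≪ 0.59, so the approximation is valid.

s ≈ 1.7 x 10^-5 M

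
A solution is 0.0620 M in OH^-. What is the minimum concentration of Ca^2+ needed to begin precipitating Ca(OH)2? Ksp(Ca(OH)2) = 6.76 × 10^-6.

[Ca^2+] = 1.76e-3 M

Ca(OH)2(s) <=> Ca^2+(aq) + 2 OH^-(aq)
Ksp = [Ca^2+][OH^-]^2
Precipitation begins when Q = Ksp. With [OH^-] = 0.0620 M:
6.76 × 10^-6 = (0.0620)^2 × [Ca^2+]
[Ca^2+] = (6.76 × 10^-6 / 3.844 × 10^-3) = 1.76 x 10^-3 M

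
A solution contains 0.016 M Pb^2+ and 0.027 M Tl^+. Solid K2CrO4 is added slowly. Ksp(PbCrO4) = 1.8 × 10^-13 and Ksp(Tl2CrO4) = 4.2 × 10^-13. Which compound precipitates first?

Precipitation of each salt starts when its ion product equals its Ksp.
For PbCrO4: 1.8 × 10^-13 = 0.016 × [CrO4^2-]  ⇒  [CrO4^2-] = 1.1 × 10^-11 M.
For Tl2CrO4: 4.2 × 10^-13 = (0.027)^2 × [CrO4^2-]  ⇒  [CrO4^2-] = 5.8 × 10^-10 M.
The salt with the lower threshold [CrO4^2-] precipitates first: PbCrO4.

PbCrO4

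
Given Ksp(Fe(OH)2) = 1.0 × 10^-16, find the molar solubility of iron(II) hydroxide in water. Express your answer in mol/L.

Fe(OH)2(s) ⇌ Fe^2+(aq) + 2 OH^-(aq)
Ksp = [Fe^2+][OH^-]^2
If s mol/L of Fe(OH)2 dissolves, [Fe^2+] = s and [OH^-] = 2s.
So Ksp = s × (2s)^2 = 4s^3
s^3 = 1.0 × 10^-16 / 4, so s = 2.9 × 10^-6 M

2.9e-6 M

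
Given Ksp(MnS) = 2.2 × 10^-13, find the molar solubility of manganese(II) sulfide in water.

s = 4.7 × 10^-7 M

MnS(s) <=> Mn^2+ + S^2-
Ksp = [Mn^2+][S^2-]
For each mole of MnS that dissolves: [Mn^2+] = s, [S^2-] = s.
Ksp = s × s = s^2
s = √(2.2 × 10^-13) = 4.7 × 10^-7 M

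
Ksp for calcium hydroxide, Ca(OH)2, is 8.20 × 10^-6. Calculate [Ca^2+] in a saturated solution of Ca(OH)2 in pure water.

0.0127 M

Ca(OH)2(s) <=> Ca^2+(aq) + 2 OH^-(aq)
Ksp = [Ca^2+][OH^-]^2
For each mole of Ca(OH)2 that dissolves: [Ca^2+] = s, [OH^-] = 2s.
Ksp = s(2s)^2 = 4s^3
s = (8.20 × 10^-6 / 4)^(1/3) = 1.270 × 10^-2 M
[Ca^2+] = s = 1.27 x 10^-2 M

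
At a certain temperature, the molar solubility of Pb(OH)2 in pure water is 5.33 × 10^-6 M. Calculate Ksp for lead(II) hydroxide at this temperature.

Ksp = 6.06 x 10^-16

Pb(OH)2(s) <=> Pb^2+(aq) + 2 OH^-(aq)
With molar solubility s: [Pb^2+] = s, [OH^-] = 2s.
Ksp = [Pb^2+][OH^-]^2
So Ksp = s × (2s)^2 = 4s^3
Ksp = 4 × (5.33 × 10^-6)^3 = 6.06 × 10^-16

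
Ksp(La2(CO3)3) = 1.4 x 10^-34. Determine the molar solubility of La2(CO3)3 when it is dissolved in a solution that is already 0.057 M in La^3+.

La2(CO3)3(s) ⇌ 2 La^3+(aq) + 3 CO3^2-(aq)
Ksp = [La^3+]^2[CO3^2-]^3
Let s be the molar solubility in this solution. [La^3+] = 0.057 + 2s ≈ 0.057, [CO3^2-] = 3s (common-ion effect: La^3+ is already 0.057 M).
Ksp ≈ (0.057)^2 × (3s)^3
s = 1.2 × 10^-11 M
Check: 2s = 2.3 x 10^-11 ≪ 0.057, so the approximation is valid.

s = 1.2 × 10^-11 M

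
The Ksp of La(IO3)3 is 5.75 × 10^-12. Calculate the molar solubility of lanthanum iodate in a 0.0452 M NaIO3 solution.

6.23 × 10^-8 M

La(IO3)3(s) ⇌ La^3+(aq) + 3 IO3^-(aq)
Ksp = [La^3+][IO3^-]^3
If s mol/L dissolves here, [La^3+] = s, [IO3^-] = 0.0452 + 3s ≈ 0.0452 (since IO3^- from NaIO3 dominates).
Ksp ≈ s × (0.0452)^3
s = 6.23 × 10^-8 M
Check: 3s = 1.9 x 10^-7 ≪ 0.0452, so the approximation is valid.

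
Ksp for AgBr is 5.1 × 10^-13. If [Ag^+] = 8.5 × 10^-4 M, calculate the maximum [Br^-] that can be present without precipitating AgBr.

AgBr(s) <=> Ag^+(aq) + Br^-(aq)
Ksp = [Ag^+][Br^-]
Precipitation begins when Q = Ksp. With [Ag^+] = 8.5 × 10^-4 M:
5.1 × 10^-13 = (8.5 × 10^-4) × [Br^-]
[Br^-] = (5.1 × 10^-13 / 8.5 × 10^-4) = 6.0 × 10^-10 M

6.0 x 10^-10 M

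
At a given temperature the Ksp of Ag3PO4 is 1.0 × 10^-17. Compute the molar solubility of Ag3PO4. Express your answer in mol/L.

s = 2.5e-5 M

Ag3PO4(s) <=> 3 Ag^+(aq) + PO4^3-(aq)
Ksp = [Ag^+]^3[PO4^3-]
If s mol/L of Ag3PO4 dissolves, [Ag^+] = 3s and [PO4^3-] = s.
Ksp = (3s)^3s = 27s^4
s = (1.0 × 10^-17 / 27)^(1/4) = 2.5 × 10^-5 M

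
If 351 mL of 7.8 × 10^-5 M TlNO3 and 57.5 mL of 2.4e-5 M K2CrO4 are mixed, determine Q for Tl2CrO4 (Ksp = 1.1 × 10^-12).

Q = 1.5e-14

Total volume = 351 + 57.5 = 408.5 mL.
[Tl^+] = 7.8 × 10^-5 × (351/408.5) = 6.70 × 10^-5 M
[CrO4^2-] = 2.4 × 10^-5 × (57.5/408.5) = 3.38 × 10^-6 M
Tl2CrO4(s) ⇌ 2 Tl^+(aq) + CrO4^2-(aq), so Q = [Tl^+]^2[CrO4^2-]
Q = (6.70 × 10^-5)^2(3.38 × 10^-6) = 1.5 × 10^-14
Q < Ksp, so no precipitate of Tl2CrO4 forms.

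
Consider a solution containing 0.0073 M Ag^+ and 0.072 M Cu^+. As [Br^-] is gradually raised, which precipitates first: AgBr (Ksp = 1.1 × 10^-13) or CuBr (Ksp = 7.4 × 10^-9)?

AgBr

Each salt begins to precipitate when Q = Ksp, i.e. when [Br^-] reaches its threshold.
For AgBr: 1.1 × 10^-13 = 0.0073 × [Br^-]  ⇒  [Br^-] = 1.5 × 10^-11 M.
For CuBr: 7.4 × 10^-9 = 0.072 × [Br^-]  ⇒  [Br^-] = 1.0 × 10^-7 M.
The salt with the lower threshold [Br^-] precipitates first: AgBr.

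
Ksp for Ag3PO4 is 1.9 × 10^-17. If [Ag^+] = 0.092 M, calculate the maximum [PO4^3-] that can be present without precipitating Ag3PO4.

2.4 × 10^-14 M

Ag3PO4(s) ⇌ 3 Ag^+(aq) + PO4^3-(aq)
Ksp = [Ag^+]^3[PO4^3-]
Precipitation begins when Q = Ksp. With [Ag^+] = 0.092 M:
1.9 × 10^-17 = (0.092)^3 × [PO4^3-]
[PO4^3-] = (1.9 × 10^-17 / 7.79 × 10^-4) = 2.4 x 10^-14 M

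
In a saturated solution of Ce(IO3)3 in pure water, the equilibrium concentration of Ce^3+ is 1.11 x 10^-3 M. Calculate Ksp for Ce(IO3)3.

Ksp ≈ 4.10e-11

Ce(IO3)3(s) <=> Ce^3+(aq) + 3 IO3^-(aq)
Stoichiometry gives [IO3^-] = (3/1)[Ce^3+] = 3.330 × 10^-3 M.
Ksp = [Ce^3+][IO3^-]^3
Ksp = 1.11 × 10^-3 × (3.330 × 10^-3)^3 = 4.10 × 10^-11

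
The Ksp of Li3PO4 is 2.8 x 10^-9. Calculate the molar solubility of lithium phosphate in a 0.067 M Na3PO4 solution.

Li3PO4(s) <=> 3 Li^+(aq) + PO4^3-(aq)
Ksp = [Li^+]^3[PO4^3-]
Let s be the molar solubility in this solution. [Li^+] = 3s, [PO4^3-] = 0.067 + s ≈ 0.067 (Ksp is small, so little additional dissolves).
Ksp ≈ (3s)^3 × 0.067
s = 1.2 × 10^-3 M
Check: s = 1.2 × 10^-3 ≪ 0.067, so the approximation is valid.

1.2 × 10^-3 M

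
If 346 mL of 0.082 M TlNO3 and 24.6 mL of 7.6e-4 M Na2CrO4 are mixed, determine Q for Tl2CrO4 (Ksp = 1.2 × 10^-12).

Total volume = 346 + 24.6 = 370.6 mL.
[Tl^+] = 8.2 x 10^-2 × (346/370.6) = 7.66 × 10^-2 M
[CrO4^2-] = 7.6 x 10^-4 × (24.6/370.6) = 5.04 × 10^-5 M
Tl2CrO4(s) ⇌ 2 Tl^+ + CrO4^2-, so Q = [Tl^+]^2[CrO4^2-]
Q = (7.66 × 10^-2)^2(5.04 × 10^-5) = 3.0 × 10^-7
Q > Ksp, so Tl2CrO4 will precipitate.

3.0 x 10^-7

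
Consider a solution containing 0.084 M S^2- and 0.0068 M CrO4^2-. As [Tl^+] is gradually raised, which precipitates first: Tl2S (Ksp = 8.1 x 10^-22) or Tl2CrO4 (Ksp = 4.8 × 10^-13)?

Precipitation of each salt starts when its ion product equals its Ksp.
For Tl2S: 8.1 x 10^-22 = 0.084 × [Tl^+]^2  ⇒  [Tl^+] = 9.8 × 10^-11 M.
For Tl2CrO4: 4.8 × 10^-13 = 0.0068 × [Tl^+]^2  ⇒  [Tl^+] = 8.4 × 10^-6 M.
The salt with the lower threshold [Tl^+] precipitates first: Tl2S.

Tl2S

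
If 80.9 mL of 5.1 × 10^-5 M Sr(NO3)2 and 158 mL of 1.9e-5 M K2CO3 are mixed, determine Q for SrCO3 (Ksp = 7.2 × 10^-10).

Total volume = 80.9 + 158 = 238.9 mL.
[Sr^2+] = 5.1 × 10^-5 × (80.9/238.9) = 1.73 x 10^-5 M
[CO3^2-] = 1.9 x 10^-5 × (158/238.9) = 1.26 × 10^-5 M
SrCO3(s) ⇌ Sr^2+ + CO3^2-, so Q = [Sr^2+][CO3^2-]
Q = (1.73 x 10^-5)(1.26 × 10^-5) = 2.2 x 10^-10
Q < Ksp, so no precipitate of SrCO3 forms.

Q ≈ 2.2e-10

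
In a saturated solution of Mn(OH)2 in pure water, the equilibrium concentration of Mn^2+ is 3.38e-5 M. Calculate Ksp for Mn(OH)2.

Mn(OH)2(s) <=> Mn^2+ + 2 OH^-
Stoichiometry gives [OH^-] = (2/1)[Mn^2+] = 6.760 x 10^-5 M.
Ksp = [Mn^2+][OH^-]^2
Ksp = 3.38 × 10^-5 × (6.760 × 10^-5)^2 = 1.54 x 10^-13

Ksp = 1.54 × 10^-13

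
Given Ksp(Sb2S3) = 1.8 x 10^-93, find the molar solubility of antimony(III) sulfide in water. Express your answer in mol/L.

Sb2S3(s) <=> 2 Sb^3+(aq) + 3 S^2-(aq)
Ksp = [Sb^3+]^2[S^2-]^3
Let s = molar solubility. Then [Sb^3+] = 2s and [S^2-] = 3s.
Substituting: Ksp = (2s)^2(3s)^3 = 108s^5
s = (1.8 x 10^-93 / 108)^(1/5) = 1.1 x 10^-19 M

s = 1.1e-19 M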